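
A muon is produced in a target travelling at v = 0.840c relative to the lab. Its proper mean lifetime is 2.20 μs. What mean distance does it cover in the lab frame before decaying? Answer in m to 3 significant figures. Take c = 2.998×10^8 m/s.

d ≈ 1020 m

γ = 1/√(1 − 0.840²) = 1.8430
Dilated lifetime: Δt = γτ₀ = 1.8430 × 2.20 μs = 4.0547 μs
d = vΔt = 0.840c × 4.0547 μs = 2.5183×10^8 m/s × 4.0547×10^-6 s = 1020 m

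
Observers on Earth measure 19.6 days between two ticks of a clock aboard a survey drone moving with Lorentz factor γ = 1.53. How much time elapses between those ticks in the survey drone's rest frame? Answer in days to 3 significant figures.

γ = 1.53 (given)
Proper time: τ₀ = Δt/γ = 19.6/1.53 = 12.8 days

τ₀ ≈ 12.8 days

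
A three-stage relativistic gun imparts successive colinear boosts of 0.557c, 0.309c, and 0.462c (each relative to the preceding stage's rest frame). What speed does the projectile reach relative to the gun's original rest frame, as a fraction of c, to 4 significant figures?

Compose boost 2: (0.309 + 0.557)/(1 + 0.309×0.557) = 0.8660/1.17211 = 0.738837
Compose boost 3: (0.462 + 0.738837)/(1 + 0.462×0.738837) = 1.20084/1.34134 = 0.8952

u ≈ 0.8952c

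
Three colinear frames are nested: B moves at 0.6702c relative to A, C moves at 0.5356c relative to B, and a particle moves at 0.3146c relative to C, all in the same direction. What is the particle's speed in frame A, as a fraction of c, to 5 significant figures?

u ≈ 0.93961c

Compose boost 2: (0.5356 + 0.6702)/(1 + 0.5356×0.6702) = 1.2058/1.358959 = 0.8872967
Compose boost 3: (0.3146 + 0.8872967)/(1 + 0.3146×0.8872967) = 1.201897/1.279144 = 0.93961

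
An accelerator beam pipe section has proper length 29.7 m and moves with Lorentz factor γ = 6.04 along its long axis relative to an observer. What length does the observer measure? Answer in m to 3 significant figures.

L ≈ 4.92 m

γ = 6.04 (given)
Length contraction: L = L₀/γ = 29.7/6.04 = 4.92 m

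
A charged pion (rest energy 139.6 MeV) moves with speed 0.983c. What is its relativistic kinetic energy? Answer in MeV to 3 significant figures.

K ≈ 621 MeV

γ = 1/√(1 − 0.983²) = 5.4465
K = (γ − 1)m₀c² = (5.4465 − 1) × 139.6 MeV = 4.4465 × 139.6 MeV = 621 MeV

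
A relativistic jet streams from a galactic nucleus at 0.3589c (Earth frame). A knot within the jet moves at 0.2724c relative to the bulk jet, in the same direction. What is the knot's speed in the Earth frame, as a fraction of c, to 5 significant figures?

u ≈ 0.57508c

Relativistic velocity addition: u = (u' + v)/(1 + u'v/c²)
= (0.2724 + 0.3589)/(1 + 0.2724×0.3589) = 0.63130/1.097764 = 0.57508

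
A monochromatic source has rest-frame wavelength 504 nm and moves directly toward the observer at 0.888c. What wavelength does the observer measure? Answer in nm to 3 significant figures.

Relativistic Doppler: λ_obs = λ_src √((1−β)/(1+β))
= 504 × √(0.11200/1.8880) = 504 × 0.24356 = 123 nm

λ_obs ≈ 123 nm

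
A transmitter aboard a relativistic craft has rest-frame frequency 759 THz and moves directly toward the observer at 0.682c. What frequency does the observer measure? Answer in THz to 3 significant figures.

Relativistic Doppler: f_obs = f_src √((1+β)/(1−β))
= 759 × √(1.6820/0.31800) = 759 × 2.2998 = 1750 THz

f_obs ≈ 1750 THz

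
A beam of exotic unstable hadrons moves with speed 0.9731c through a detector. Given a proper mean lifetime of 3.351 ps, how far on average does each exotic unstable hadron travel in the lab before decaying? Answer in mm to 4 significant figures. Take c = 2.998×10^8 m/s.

γ = 1/√(1 − 0.9731²) = 4.34060
Dilated lifetime: Δt = γτ₀ = 4.34060 × 3.351 ps = 14.5453 ps
d = vΔt = 0.9731c × 14.5453 ps = 2.91735×10^8 m/s × 1.45453×10^-11 s = 4.243 mm

d ≈ 4.243 mm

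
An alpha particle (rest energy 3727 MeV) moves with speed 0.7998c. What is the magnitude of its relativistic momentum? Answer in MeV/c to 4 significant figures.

γ = 1/√(1 − 0.7998²) = 1.66593
p = γβm₀c = 1.66593 × 0.7998 × 3727 MeV/c = 4966 MeV/c

p ≈ 4966 MeV/c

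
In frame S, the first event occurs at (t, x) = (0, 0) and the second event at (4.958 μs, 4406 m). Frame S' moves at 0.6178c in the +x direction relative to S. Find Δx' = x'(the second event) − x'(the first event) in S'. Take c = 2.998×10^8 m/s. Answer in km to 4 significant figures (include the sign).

Δx' ≈ 4.435 km

γ = 1/√(1 − 0.6178²) = 1.27172
Δx' = γ(Δx − vΔt) = 1.27172 × (4406 m − 0.6178×(2.998×10^8 m/s)×4.958×10^-6 s)
= 1.27172 × (3487.70 m) = 4.435 km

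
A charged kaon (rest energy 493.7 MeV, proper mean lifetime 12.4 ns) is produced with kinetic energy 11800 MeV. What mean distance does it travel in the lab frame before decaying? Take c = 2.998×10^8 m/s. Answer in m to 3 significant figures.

d ≈ 92.5 m

γ = 1 + K/(m₀c²) = 1 + 11800/493.7 = 24.901
β = √(1 − 1/γ²) = 0.99919
Dilated lifetime: γτ₀ = 24.901 × 12.4 ns = 308.77 ns
d = βc·γτ₀ = 0.99919 × (2.998×10^8 m/s) × 3.0877×10^-7 s = 92.5 m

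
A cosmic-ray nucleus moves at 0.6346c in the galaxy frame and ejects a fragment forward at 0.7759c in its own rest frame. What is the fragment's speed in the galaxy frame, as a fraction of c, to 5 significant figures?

Compose boost 2: (0.7759 + 0.6346)/(1 + 0.7759×0.6346) = 1.4105/1.492386 = 0.94513

u ≈ 0.94513c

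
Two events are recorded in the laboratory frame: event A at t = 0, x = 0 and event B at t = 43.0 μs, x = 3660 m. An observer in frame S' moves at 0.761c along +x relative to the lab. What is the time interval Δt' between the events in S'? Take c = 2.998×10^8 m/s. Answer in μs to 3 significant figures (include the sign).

γ = 1/√(1 − 0.761²) = 1.5414
Δt' = γ(Δt − vΔx/c²) = 1.5414 × (43.0 μs − 0.761×3660 m / (2.998×10^8 m/s))
= 1.5414 × (33.710 μs) = 52.0 μs

Δt' ≈ 52.0 μs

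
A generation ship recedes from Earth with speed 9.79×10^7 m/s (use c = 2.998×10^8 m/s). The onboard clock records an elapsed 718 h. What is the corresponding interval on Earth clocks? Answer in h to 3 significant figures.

Δt ≈ 760 h

β = v/c = 9.79×10^7 / 2.998×10^8 = 0.32655
γ = 1/√(1 − 0.32655²) = 1.0580
Time dilation: Δt = γτ₀ = 1.0580 × 718 h = 760 h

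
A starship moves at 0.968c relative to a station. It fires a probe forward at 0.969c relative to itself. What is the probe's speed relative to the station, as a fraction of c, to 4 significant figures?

u ≈ 0.9995c

Relativistic velocity addition: u = (u' + v)/(1 + u'v/c²)
= (0.969 + 0.968)/(1 + 0.969×0.968) = 1.937/1.93799 = 0.9995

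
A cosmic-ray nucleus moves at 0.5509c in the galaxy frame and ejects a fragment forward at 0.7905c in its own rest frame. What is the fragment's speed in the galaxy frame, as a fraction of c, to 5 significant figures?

Compose boost 2: (0.7905 + 0.5509)/(1 + 0.7905×0.5509) = 1.3414/1.435486 = 0.93446

u ≈ 0.93446c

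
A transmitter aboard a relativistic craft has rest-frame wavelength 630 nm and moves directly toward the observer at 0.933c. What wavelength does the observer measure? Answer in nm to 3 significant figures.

λ_obs ≈ 117 nm

Relativistic Doppler: λ_obs = λ_src √((1−β)/(1+β))
= 630 × √(0.067000/1.9330) = 630 × 0.18618 = 117 nm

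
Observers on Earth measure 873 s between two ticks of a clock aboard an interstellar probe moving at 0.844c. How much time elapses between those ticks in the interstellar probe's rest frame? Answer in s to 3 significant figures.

γ = 1/√(1 − 0.844²) = 1.8645
Proper time: τ₀ = Δt/γ = 873/1.8645 = 468 s

τ₀ ≈ 468 s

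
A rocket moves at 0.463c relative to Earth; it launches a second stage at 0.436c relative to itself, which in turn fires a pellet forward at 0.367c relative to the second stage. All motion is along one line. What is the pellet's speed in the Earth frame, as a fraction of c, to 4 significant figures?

Compose boost 2: (0.436 + 0.463)/(1 + 0.436×0.463) = 0.8990/1.20187 = 0.748002
Compose boost 3: (0.367 + 0.748002)/(1 + 0.367×0.748002) = 1.11500/1.27452 = 0.8748

u ≈ 0.8748c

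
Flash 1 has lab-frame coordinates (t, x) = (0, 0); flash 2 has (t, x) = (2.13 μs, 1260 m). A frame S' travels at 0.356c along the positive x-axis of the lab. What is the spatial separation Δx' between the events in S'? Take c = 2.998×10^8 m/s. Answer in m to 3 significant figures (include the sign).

Δx' ≈ 1110 m

γ = 1/√(1 − 0.356²) = 1.0701
Δx' = γ(Δx − vΔt) = 1.0701 × (1260 m − 0.356×(2.998×10^8 m/s)×2.13×10^-6 s)
= 1.0701 × (1032.7 m) = 1110 m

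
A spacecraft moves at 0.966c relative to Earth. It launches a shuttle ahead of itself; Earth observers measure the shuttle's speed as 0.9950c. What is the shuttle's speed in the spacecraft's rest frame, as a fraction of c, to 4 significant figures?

Inverse velocity addition: u' = (u − v)/(1 − uv/c²)
= (0.9950 − 0.966)/(1 − 0.9950×0.966) = 0.02900/0.0388300 = 0.7468

u' ≈ 0.7468c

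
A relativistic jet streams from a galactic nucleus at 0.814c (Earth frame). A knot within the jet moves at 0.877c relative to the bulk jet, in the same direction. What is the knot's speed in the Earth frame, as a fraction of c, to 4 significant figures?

u ≈ 0.9867c

Relativistic velocity addition: u = (u' + v)/(1 + u'v/c²)
= (0.877 + 0.814)/(1 + 0.877×0.814) = 1.691/1.71388 = 0.9867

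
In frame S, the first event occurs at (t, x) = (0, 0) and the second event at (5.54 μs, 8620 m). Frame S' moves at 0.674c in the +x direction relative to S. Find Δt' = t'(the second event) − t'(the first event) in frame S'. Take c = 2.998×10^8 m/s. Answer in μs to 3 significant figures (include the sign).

γ = 1/√(1 − 0.674²) = 1.3537
Δt' = γ(Δt − vΔx/c²) = 1.3537 × (5.54 μs − 0.674×8620 m / (2.998×10^8 m/s))
= 1.3537 × (-13.839 μs) = -18.7 μs

Δt' ≈ -18.7 μs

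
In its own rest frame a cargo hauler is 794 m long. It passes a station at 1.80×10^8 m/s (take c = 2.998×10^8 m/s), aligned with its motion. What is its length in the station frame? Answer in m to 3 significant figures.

β = v/c = 1.80×10^8 / 2.998×10^8 = 0.60040
γ = 1/√(1 − 0.60040²) = 1.2505
Length contraction: L = L₀/γ = 794/1.2505 = 635 m

L ≈ 635 m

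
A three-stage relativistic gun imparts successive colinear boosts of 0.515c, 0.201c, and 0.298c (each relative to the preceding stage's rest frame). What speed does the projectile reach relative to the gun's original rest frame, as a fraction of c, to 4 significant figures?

Compose boost 2: (0.201 + 0.515)/(1 + 0.201×0.515) = 0.7160/1.10352 = 0.648836
Compose boost 3: (0.298 + 0.648836)/(1 + 0.298×0.648836) = 0.946836/1.19335 = 0.7934

u ≈ 0.7934c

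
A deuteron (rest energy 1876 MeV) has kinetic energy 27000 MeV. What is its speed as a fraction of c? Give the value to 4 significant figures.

γ = 1 + K/(m₀c²) = 1 + 27000/1876 = 15.3923
β = √(1 − 1/γ²) = 0.9979

β ≈ 0.9979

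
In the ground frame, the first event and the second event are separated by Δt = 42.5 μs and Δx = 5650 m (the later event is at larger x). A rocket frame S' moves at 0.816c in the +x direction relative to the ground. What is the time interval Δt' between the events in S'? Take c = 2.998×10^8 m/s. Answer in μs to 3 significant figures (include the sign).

γ = 1/√(1 − 0.816²) = 1.7299
Δt' = γ(Δt − vΔx/c²) = 1.7299 × (42.5 μs − 0.816×5650 m / (2.998×10^8 m/s))
= 1.7299 × (27.122 μs) = 46.9 μs

Δt' ≈ 46.9 μs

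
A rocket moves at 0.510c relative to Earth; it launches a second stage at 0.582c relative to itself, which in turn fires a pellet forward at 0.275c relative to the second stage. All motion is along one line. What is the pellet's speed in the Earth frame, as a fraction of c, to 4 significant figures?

u ≈ 0.9070c

Compose boost 2: (0.582 + 0.510)/(1 + 0.582×0.510) = 1.092/1.29682 = 0.842060
Compose boost 3: (0.275 + 0.842060)/(1 + 0.275×0.842060) = 1.11706/1.23157 = 0.9070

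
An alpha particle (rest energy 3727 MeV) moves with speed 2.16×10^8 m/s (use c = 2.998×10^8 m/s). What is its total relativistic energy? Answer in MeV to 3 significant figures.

E ≈ 5370 MeV

β = v/c = 2.16×10^8 / 2.998×10^8 = 0.72048
γ = 1/√(1 − 0.72048²) = 1.4420
E = γm₀c² = 1.4420 × 3727 MeV = 5370 MeV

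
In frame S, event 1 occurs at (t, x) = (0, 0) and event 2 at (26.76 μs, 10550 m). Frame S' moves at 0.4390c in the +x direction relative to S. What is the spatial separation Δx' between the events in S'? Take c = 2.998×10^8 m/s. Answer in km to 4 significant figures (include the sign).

γ = 1/√(1 − 0.4390²) = 1.11298
Δx' = γ(Δx − vΔt) = 1.11298 × (10550 m − 0.4390×(2.998×10^8 m/s)×26.76×10^-6 s)
= 1.11298 × (7028.06 m) = 7.822 km

Δx' ≈ 7.822 km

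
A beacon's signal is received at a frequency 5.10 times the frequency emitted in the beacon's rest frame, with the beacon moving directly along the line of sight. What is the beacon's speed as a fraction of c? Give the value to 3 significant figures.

f_obs/f_src = √((1+β)/(1−β)) = 5.10  ⇒  (1+β)/(1−β) = 26.010
β = |1 − D²|/(1 + D²) = |1 − 26.010|/(1 + 26.010) = 0.926

β ≈ 0.926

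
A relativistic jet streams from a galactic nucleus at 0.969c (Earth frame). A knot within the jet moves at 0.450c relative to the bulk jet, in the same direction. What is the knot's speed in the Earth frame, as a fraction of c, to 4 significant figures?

Relativistic velocity addition: u = (u' + v)/(1 + u'v/c²)
= (0.450 + 0.969)/(1 + 0.450×0.969) = 1.419/1.43605 = 0.9881

u ≈ 0.9881c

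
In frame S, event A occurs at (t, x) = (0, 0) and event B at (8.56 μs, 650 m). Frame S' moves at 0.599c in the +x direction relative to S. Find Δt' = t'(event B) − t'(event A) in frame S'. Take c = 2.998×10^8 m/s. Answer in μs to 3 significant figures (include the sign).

γ = 1/√(1 − 0.599²) = 1.2488
Δt' = γ(Δt − vΔx/c²) = 1.2488 × (8.56 μs − 0.599×650 m / (2.998×10^8 m/s))
= 1.2488 × (7.2613 μs) = 9.07 μs

Δt' ≈ 9.07 μs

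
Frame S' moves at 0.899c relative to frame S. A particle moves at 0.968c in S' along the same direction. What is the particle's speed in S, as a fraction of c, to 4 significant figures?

u ≈ 0.9983c

Relativistic velocity addition: u = (u' + v)/(1 + u'v/c²)
= (0.968 + 0.899)/(1 + 0.968×0.899) = 1.867/1.87023 = 0.9983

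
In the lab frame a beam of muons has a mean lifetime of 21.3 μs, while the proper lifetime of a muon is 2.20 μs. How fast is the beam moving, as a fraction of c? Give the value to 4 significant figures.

γ = Δt/τ₀ = 21.3/2.20 = 9.68182
β = √(1 − 1/γ²) = √(1 − 1/9.68182²) = 0.9947

β ≈ 0.9947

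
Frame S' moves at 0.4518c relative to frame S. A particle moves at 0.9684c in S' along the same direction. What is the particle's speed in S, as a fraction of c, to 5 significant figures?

u ≈ 0.98795c

Relativistic velocity addition: u = (u' + v)/(1 + u'v/c²)
= (0.9684 + 0.4518)/(1 + 0.9684×0.4518) = 1.4202/1.437523 = 0.98795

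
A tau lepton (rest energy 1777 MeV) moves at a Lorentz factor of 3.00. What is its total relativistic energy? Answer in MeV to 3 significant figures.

γ = 3.00 (given)
E = γm₀c² = 3.00 × 1777 MeV = 5330 MeV

E ≈ 5330 MeV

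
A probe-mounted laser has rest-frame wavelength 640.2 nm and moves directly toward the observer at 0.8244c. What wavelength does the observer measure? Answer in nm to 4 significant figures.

λ_obs ≈ 198.6 nm

Relativistic Doppler: λ_obs = λ_src √((1−β)/(1+β))
= 640.2 × √(0.175600/1.82440) = 640.2 × 0.310243 = 198.6 nm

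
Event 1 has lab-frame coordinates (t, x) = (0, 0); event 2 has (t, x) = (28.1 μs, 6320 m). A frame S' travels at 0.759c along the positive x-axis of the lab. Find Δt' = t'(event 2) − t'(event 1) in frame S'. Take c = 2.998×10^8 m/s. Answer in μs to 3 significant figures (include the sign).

Δt' ≈ 18.6 μs

γ = 1/√(1 − 0.759²) = 1.5359
Δt' = γ(Δt − vΔx/c²) = 1.5359 × (28.1 μs − 0.759×6320 m / (2.998×10^8 m/s))
= 1.5359 × (12.100 μs) = 18.6 μs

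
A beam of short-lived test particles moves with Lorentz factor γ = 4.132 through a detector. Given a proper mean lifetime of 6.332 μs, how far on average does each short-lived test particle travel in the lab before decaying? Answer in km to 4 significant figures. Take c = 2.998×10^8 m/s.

β = √(1 − 1/γ²) = √(1 − 1/4.132²) = 0.970273
Dilated lifetime: Δt = γτ₀ = 4.132 × 6.332 μs = 26.1638 μs
d = vΔt = 0.970273c × 26.1638 μs = 2.90888×10^8 m/s × 2.61638×10^-5 s = 7.611 km

d ≈ 7.611 km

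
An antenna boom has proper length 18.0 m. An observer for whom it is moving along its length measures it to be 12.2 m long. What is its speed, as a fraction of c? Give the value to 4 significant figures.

γ = L₀/L = 18.0/12.2 = 1.47541
β = √(1 − 1/γ²) = 0.7353

β ≈ 0.7353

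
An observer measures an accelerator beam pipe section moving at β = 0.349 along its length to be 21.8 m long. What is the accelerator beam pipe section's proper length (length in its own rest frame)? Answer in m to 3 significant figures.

γ = 1/√(1 − 0.349²) = 1.0671
L₀ = γL = 1.0671 × 21.8 = 23.3 m

L₀ ≈ 23.3 m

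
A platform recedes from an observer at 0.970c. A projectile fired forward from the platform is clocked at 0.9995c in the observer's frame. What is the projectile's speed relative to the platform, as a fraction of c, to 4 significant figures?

Inverse velocity addition: u' = (u − v)/(1 − uv/c²)
= (0.9995 − 0.970)/(1 − 0.9995×0.970) = 0.02950/0.0304850 = 0.9677

u' ≈ 0.9677c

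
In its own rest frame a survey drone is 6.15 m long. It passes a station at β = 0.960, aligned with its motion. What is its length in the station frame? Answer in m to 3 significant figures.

L ≈ 1.72 m

γ = 1/√(1 − 0.960²) = 3.5714
Length contraction: L = L₀/γ = 6.15/3.5714 = 1.72 m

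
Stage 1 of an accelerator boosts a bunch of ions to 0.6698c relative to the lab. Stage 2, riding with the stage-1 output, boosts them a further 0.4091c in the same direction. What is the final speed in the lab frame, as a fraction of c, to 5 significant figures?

u ≈ 0.84685c

Compose boost 2: (0.4091 + 0.6698)/(1 + 0.4091×0.6698) = 1.0789/1.274015 = 0.84685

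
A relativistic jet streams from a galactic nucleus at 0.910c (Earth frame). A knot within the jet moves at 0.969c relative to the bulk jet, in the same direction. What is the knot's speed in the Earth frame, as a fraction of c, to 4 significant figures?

Relativistic velocity addition: u = (u' + v)/(1 + u'v/c²)
= (0.969 + 0.910)/(1 + 0.969×0.910) = 1.879/1.88179 = 0.9985

u ≈ 0.9985c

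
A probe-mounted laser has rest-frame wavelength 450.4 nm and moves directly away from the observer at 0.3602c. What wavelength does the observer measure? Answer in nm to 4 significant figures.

Relativistic Doppler: λ_obs = λ_src √((1+β)/(1−β))
= 450.4 × √(1.36020/0.639800) = 450.4 × 1.45807 = 656.7 nm

λ_obs ≈ 656.7 nm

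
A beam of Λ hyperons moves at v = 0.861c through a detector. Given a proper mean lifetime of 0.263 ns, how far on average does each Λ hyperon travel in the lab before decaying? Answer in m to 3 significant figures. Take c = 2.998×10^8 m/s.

γ = 1/√(1 − 0.861²) = 1.9662
Dilated lifetime: Δt = γτ₀ = 1.9662 × 0.263 ns = 0.51710 ns
d = vΔt = 0.861c × 0.51710 ns = 2.5813×10^8 m/s × 5.1710×10^-10 s = 0.133 m

d ≈ 0.133 m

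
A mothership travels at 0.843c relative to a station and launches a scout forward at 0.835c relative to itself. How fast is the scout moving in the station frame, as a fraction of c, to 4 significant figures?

Compose boost 2: (0.835 + 0.843)/(1 + 0.835×0.843) = 1.678/1.70390 = 0.9848

u ≈ 0.9848c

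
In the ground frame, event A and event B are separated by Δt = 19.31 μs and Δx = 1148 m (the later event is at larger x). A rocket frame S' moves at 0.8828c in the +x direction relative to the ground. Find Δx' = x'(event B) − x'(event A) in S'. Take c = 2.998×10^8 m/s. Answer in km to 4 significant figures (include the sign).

γ = 1/√(1 − 0.8828²) = 2.12880
Δx' = γ(Δx − vΔt) = 2.12880 × (1148 m − 0.8828×(2.998×10^8 m/s)×19.31×10^-6 s)
= 2.12880 × (-3962.65 m) = -8.436 km

Δx' ≈ -8.436 km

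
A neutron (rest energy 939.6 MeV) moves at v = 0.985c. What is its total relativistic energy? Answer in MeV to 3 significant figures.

E ≈ 5450 MeV

γ = 1/√(1 − 0.985²) = 5.7953
E = γm₀c² = 5.7953 × 939.6 MeV = 5450 MeV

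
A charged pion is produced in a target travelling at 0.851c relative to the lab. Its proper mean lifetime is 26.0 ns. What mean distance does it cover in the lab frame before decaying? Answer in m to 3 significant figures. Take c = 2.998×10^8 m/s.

d ≈ 12.6 m

γ = 1/√(1 − 0.851²) = 1.9042
Dilated lifetime: Δt = γτ₀ = 1.9042 × 26.0 ns = 49.508 ns
d = vΔt = 0.851c × 49.508 ns = 2.5513×10^8 m/s × 4.9508×10^-8 s = 12.6 m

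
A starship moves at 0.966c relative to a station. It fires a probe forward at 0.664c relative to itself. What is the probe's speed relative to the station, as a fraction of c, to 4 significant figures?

u ≈ 0.9930c

Relativistic velocity addition: u = (u' + v)/(1 + u'v/c²)
= (0.664 + 0.966)/(1 + 0.664×0.966) = 1.630/1.64142 = 0.9930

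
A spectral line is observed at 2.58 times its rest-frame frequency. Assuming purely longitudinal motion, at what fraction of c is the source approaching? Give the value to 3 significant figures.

β ≈ 0.739

f_obs/f_src = √((1+β)/(1−β)) = 2.58  ⇒  (1+β)/(1−β) = 6.6564
β = |1 − D²|/(1 + D²) = |1 − 6.6564|/(1 + 6.6564) = 0.739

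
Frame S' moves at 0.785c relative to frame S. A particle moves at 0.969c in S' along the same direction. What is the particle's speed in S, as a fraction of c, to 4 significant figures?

u ≈ 0.9962c

Relativistic velocity addition: u = (u' + v)/(1 + u'v/c²)
= (0.969 + 0.785)/(1 + 0.969×0.785) = 1.754/1.76066 = 0.9962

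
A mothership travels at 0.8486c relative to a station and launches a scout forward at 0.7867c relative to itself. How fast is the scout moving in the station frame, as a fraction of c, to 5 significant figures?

u ≈ 0.98063c

Compose boost 2: (0.7867 + 0.8486)/(1 + 0.7867×0.8486) = 1.6353/1.667594 = 0.98063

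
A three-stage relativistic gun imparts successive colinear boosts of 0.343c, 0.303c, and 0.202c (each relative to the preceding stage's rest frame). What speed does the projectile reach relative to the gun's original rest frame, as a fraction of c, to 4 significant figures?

u ≈ 0.7040c

Compose boost 2: (0.303 + 0.343)/(1 + 0.303×0.343) = 0.6460/1.10393 = 0.585183
Compose boost 3: (0.202 + 0.585183)/(1 + 0.202×0.585183) = 0.787183/1.11821 = 0.7040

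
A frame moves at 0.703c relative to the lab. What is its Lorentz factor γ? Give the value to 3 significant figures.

γ ≈ 1.41

γ = 1/√(1 − β²) = 1/√(1 − 0.703²) = 1/√(0.50579) = 1.41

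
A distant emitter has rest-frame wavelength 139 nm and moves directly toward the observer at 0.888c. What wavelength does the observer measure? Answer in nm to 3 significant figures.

Relativistic Doppler: λ_obs = λ_src √((1−β)/(1+β))
= 139 × √(0.11200/1.8880) = 139 × 0.24356 = 33.9 nm

λ_obs ≈ 33.9 nm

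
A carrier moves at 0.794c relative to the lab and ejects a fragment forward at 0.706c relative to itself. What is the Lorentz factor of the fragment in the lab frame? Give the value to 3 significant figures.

γ ≈ 3.62

u_lab = (0.706 + 0.794)/(1 + 0.706×0.794) = 1.500/1.56056 = 0.961191
γ = 1/√(1 − 0.961191²) = 3.62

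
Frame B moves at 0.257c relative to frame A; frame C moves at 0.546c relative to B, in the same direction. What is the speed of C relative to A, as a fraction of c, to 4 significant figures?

Compose boost 2: (0.546 + 0.257)/(1 + 0.546×0.257) = 0.8030/1.14032 = 0.7042

u ≈ 0.7042c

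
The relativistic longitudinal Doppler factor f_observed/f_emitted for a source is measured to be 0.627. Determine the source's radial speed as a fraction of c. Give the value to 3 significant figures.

β ≈ 0.436

f_obs/f_src = √((1−β)/(1+β)) = 0.627  ⇒  (1−β)/(1+β) = 0.39313
β = |1 − D²|/(1 + D²) = |1 − 0.39313|/(1 + 0.39313) = 0.436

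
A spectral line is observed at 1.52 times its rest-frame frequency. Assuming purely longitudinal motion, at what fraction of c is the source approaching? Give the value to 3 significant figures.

β ≈ 0.396

f_obs/f_src = √((1+β)/(1−β)) = 1.52  ⇒  (1+β)/(1−β) = 2.3104
β = |1 − D²|/(1 + D²) = |1 − 2.3104|/(1 + 2.3104) = 0.396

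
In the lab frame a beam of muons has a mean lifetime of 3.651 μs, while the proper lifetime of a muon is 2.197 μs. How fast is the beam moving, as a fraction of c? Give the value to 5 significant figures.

γ = Δt/τ₀ = 3.651/2.197 = 1.661812
β = √(1 − 1/γ²) = √(1 − 1/1.661812²) = 0.79868

β ≈ 0.79868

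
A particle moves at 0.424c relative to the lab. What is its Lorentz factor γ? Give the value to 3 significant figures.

γ = 1/√(1 − β²) = 1/√(1 − 0.424²) = 1/√(0.82022) = 1.10

γ ≈ 1.10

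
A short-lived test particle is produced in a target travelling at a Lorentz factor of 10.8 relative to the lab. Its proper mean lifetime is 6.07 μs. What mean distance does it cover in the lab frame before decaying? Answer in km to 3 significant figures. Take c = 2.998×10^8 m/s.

β = √(1 − 1/γ²) = √(1 − 1/10.8²) = 0.99570
Dilated lifetime: Δt = γτ₀ = 10.8 × 6.07 μs = 65.556 μs
d = vΔt = 0.99570c × 65.556 μs = 2.9851×10^8 m/s × 6.5556×10^-5 s = 19.6 km

d ≈ 19.6 km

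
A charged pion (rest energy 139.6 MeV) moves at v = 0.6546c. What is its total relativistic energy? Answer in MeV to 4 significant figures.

γ = 1/√(1 − 0.6546²) = 1.32279
E = γm₀c² = 1.32279 × 139.6 MeV = 184.7 MeV

E ≈ 184.7 MeV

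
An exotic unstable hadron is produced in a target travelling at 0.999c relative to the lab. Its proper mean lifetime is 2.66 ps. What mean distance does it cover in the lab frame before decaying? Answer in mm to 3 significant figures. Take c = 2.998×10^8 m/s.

γ = 1/√(1 − 0.999²) = 22.366
Dilated lifetime: Δt = γτ₀ = 22.366 × 2.66 ps = 59.494 ps
d = vΔt = 0.999c × 59.494 ps = 2.9950×10^8 m/s × 5.9494×10^-11 s = 17.8 mm

d ≈ 17.8 mm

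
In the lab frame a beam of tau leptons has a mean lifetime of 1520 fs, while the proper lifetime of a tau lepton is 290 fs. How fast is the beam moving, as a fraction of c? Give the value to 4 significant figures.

γ = Δt/τ₀ = 1520/290 = 5.24138
β = √(1 − 1/γ²) = √(1 − 1/5.24138²) = 0.9816

β ≈ 0.9816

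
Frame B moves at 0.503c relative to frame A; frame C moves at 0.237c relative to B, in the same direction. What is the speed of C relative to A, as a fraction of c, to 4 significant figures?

Compose boost 2: (0.237 + 0.503)/(1 + 0.237×0.503) = 0.7400/1.11921 = 0.6612

u ≈ 0.6612c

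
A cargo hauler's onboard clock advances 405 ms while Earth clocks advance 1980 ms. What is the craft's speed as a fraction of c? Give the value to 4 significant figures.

γ = Δt/τ₀ = 1980/405 = 4.88889
β = √(1 − 1/γ²) = √(1 − 1/4.88889²) = 0.9789

β ≈ 0.9789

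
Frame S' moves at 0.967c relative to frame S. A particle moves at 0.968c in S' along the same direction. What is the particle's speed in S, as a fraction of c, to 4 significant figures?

u ≈ 0.9995c

Relativistic velocity addition: u = (u' + v)/(1 + u'v/c²)
= (0.968 + 0.967)/(1 + 0.968×0.967) = 1.935/1.93606 = 0.9995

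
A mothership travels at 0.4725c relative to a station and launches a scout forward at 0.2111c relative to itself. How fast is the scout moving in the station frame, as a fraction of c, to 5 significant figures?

Compose boost 2: (0.2111 + 0.4725)/(1 + 0.2111×0.4725) = 0.68360/1.099745 = 0.62160

u ≈ 0.62160c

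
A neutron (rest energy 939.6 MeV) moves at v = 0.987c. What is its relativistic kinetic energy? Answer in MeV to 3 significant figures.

γ = 1/√(1 − 0.987²) = 6.2220
K = (γ − 1)m₀c² = (6.2220 − 1) × 939.6 MeV = 5.2220 × 939.6 MeV = 4910 MeV

K ≈ 4910 MeV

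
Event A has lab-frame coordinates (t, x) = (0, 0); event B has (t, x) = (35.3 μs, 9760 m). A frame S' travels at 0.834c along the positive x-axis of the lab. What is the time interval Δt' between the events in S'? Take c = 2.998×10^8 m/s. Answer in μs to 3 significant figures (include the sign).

γ = 1/√(1 − 0.834²) = 1.8124
Δt' = γ(Δt − vΔx/c²) = 1.8124 × (35.3 μs − 0.834×9760 m / (2.998×10^8 m/s))
= 1.8124 × (8.1491 μs) = 14.8 μs

Δt' ≈ 14.8 μs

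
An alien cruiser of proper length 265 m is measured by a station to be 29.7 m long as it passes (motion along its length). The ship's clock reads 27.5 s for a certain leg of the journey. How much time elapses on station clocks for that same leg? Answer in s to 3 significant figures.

Length contraction ⇒ γ = L₀/L = 265/29.7 = 8.9226
Time dilation: Δt = γτ₀ = 8.9226 × 27.5 s = 245 s

Δt ≈ 245 s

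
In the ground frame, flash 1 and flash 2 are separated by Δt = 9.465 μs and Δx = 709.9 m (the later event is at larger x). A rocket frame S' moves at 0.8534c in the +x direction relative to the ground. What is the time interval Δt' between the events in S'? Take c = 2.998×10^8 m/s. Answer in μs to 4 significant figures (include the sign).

γ = 1/√(1 − 0.8534²) = 1.91844
Δt' = γ(Δt − vΔx/c²) = 1.91844 × (9.465 μs − 0.8534×709.9 m / (2.998×10^8 m/s))
= 1.91844 × (7.44422 μs) = 14.28 μs

Δt' ≈ 14.28 μs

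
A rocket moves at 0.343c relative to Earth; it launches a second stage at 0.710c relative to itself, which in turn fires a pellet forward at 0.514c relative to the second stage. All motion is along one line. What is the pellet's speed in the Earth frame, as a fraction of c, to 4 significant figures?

Compose boost 2: (0.710 + 0.343)/(1 + 0.710×0.343) = 1.053/1.24353 = 0.846783
Compose boost 3: (0.514 + 0.846783)/(1 + 0.514×0.846783) = 1.36078/1.43525 = 0.9481

u ≈ 0.9481c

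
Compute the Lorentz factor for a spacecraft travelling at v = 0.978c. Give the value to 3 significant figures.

γ = 1/√(1 − β²) = 1/√(1 − 0.978²) = 1/√(0.043516) = 4.79

γ ≈ 4.79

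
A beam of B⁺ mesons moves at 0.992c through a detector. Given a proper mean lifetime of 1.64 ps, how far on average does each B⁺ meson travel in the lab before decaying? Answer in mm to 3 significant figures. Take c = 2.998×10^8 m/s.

γ = 1/√(1 − 0.992²) = 7.9216
Dilated lifetime: Δt = γτ₀ = 7.9216 × 1.64 ps = 12.991 ps
d = vΔt = 0.992c × 12.991 ps = 2.9740×10^8 m/s × 1.2991×10^-11 s = 3.86 mm

d ≈ 3.86 mm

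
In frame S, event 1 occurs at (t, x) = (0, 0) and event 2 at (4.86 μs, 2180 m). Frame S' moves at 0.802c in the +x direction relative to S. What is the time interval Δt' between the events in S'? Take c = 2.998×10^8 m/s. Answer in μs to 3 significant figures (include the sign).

γ = 1/√(1 − 0.802²) = 1.6741
Δt' = γ(Δt − vΔx/c²) = 1.6741 × (4.86 μs − 0.802×2180 m / (2.998×10^8 m/s))
= 1.6741 × (-0.97175 μs) = -1.63 μs

Δt' ≈ -1.63 μs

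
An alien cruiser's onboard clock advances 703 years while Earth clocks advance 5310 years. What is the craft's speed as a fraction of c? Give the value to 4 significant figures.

γ = Δt/τ₀ = 5310/703 = 7.55334
β = √(1 − 1/γ²) = √(1 − 1/7.55334²) = 0.9912

β ≈ 0.9912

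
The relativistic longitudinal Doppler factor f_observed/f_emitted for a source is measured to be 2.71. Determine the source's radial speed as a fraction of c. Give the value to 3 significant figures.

f_obs/f_src = √((1+β)/(1−β)) = 2.71  ⇒  (1+β)/(1−β) = 7.3441
β = |1 − D²|/(1 + D²) = |1 − 7.3441|/(1 + 7.3441) = 0.760

β ≈ 0.760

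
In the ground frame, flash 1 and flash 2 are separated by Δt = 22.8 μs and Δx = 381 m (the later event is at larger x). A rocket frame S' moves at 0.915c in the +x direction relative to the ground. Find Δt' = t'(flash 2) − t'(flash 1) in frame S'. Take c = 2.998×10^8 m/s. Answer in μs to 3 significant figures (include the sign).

Δt' ≈ 53.6 μs

γ = 1/√(1 − 0.915²) = 2.4786
Δt' = γ(Δt − vΔx/c²) = 2.4786 × (22.8 μs − 0.915×381 m / (2.998×10^8 m/s))
= 2.4786 × (21.637 μs) = 53.6 μs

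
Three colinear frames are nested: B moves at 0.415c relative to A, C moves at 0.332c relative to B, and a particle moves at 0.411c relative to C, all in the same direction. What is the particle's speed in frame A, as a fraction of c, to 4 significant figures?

Compose boost 2: (0.332 + 0.415)/(1 + 0.332×0.415) = 0.7470/1.13778 = 0.656542
Compose boost 3: (0.411 + 0.656542)/(1 + 0.411×0.656542) = 1.06754/1.26984 = 0.8407

u ≈ 0.8407c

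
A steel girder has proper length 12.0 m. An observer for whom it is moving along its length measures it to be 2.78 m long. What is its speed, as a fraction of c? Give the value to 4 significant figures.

γ = L₀/L = 12.0/2.78 = 4.31655
β = √(1 − 1/γ²) = 0.9728

β ≈ 0.9728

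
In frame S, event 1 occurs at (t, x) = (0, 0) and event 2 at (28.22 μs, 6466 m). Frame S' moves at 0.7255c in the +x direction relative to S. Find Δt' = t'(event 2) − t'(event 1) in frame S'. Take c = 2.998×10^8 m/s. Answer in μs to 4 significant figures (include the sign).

γ = 1/√(1 − 0.7255²) = 1.45302
Δt' = γ(Δt − vΔx/c²) = 1.45302 × (28.22 μs − 0.7255×6466 m / (2.998×10^8 m/s))
= 1.45302 × (12.5726 μs) = 18.27 μs

Δt' ≈ 18.27 μs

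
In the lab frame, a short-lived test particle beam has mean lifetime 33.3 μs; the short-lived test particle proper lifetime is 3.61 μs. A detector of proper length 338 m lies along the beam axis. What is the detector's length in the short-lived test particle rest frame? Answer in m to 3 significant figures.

Time dilation ⇒ γ = Δt/τ₀ = 33.3/3.61 = 9.2244
Length contraction: L = L₀/γ = 338/9.2244 = 36.6 m

L ≈ 36.6 m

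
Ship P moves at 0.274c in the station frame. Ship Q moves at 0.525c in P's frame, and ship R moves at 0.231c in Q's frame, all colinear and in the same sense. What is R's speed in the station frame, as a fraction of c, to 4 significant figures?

Compose boost 2: (0.525 + 0.274)/(1 + 0.525×0.274) = 0.7990/1.14385 = 0.698518
Compose boost 3: (0.231 + 0.698518)/(1 + 0.231×0.698518) = 0.929518/1.16136 = 0.8004

u ≈ 0.8004c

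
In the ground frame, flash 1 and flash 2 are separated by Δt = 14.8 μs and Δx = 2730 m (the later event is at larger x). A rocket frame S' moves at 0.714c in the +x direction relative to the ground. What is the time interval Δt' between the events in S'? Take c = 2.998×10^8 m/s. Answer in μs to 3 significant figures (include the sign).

γ = 1/√(1 − 0.714²) = 1.4283
Δt' = γ(Δt − vΔx/c²) = 1.4283 × (14.8 μs − 0.714×2730 m / (2.998×10^8 m/s))
= 1.4283 × (8.2983 μs) = 11.9 μs

Δt' ≈ 11.9 μs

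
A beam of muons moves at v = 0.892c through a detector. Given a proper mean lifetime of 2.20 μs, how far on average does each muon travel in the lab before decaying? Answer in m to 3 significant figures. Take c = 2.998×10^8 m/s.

d ≈ 1300 m

γ = 1/√(1 − 0.892²) = 2.2122
Dilated lifetime: Δt = γτ₀ = 2.2122 × 2.20 μs = 4.8669 μs
d = vΔt = 0.892c × 4.8669 μs = 2.6742×10^8 m/s × 4.8669×10^-6 s = 1300 m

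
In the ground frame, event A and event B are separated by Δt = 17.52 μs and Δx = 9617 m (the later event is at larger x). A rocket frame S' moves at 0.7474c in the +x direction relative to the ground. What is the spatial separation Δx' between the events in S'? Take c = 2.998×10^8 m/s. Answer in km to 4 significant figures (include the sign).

Δx' ≈ 8.566 km

γ = 1/√(1 − 0.7474²) = 1.50518
Δx' = γ(Δx − vΔt) = 1.50518 × (9617 m − 0.7474×(2.998×10^8 m/s)×17.52×10^-6 s)
= 1.50518 × (5691.28 m) = 8.566 km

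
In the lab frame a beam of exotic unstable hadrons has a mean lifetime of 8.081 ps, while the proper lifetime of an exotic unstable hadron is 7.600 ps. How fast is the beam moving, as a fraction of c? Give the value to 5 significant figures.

β ≈ 0.33986

γ = Δt/τ₀ = 8.081/7.600 = 1.063289
β = √(1 − 1/γ²) = √(1 − 1/1.063289²) = 0.33986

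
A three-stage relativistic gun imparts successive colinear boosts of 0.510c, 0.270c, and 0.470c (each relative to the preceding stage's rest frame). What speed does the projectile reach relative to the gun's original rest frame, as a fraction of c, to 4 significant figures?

Compose boost 2: (0.270 + 0.510)/(1 + 0.270×0.510) = 0.7800/1.13770 = 0.685594
Compose boost 3: (0.470 + 0.685594)/(1 + 0.470×0.685594) = 1.15559/1.32223 = 0.8740

u ≈ 0.8740c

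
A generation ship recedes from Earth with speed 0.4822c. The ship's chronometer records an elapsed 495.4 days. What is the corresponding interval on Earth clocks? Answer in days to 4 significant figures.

γ = 1/√(1 − 0.4822²) = 1.14147
Time dilation: Δt = γτ₀ = 1.14147 × 495.4 days = 565.5 days

Δt ≈ 565.5 days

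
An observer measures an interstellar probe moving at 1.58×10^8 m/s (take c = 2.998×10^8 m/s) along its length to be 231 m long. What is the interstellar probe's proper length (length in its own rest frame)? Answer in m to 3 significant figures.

β = v/c = 1.58×10^8 / 2.998×10^8 = 0.52702
γ = 1/√(1 − 0.52702²) = 1.1767
L₀ = γL = 1.1767 × 231 = 272 m

L₀ ≈ 272 m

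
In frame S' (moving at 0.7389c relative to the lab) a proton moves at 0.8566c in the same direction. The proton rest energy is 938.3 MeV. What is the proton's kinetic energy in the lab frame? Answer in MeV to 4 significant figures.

K ≈ 3469 MeV

u_lab = (0.8566 + 0.7389)/(1 + 0.8566×0.7389) = 0.9770710
γ = 1/√(1 − 0.9770710²) = 4.69674
K = (γ − 1)m₀c² = (4.69674 − 1) × 938.3 = 3.69674 × 938.3 = 3469 MeV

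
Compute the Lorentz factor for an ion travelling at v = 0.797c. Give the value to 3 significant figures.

γ ≈ 1.66

γ = 1/√(1 − β²) = 1/√(1 − 0.797²) = 1/√(0.36479) = 1.66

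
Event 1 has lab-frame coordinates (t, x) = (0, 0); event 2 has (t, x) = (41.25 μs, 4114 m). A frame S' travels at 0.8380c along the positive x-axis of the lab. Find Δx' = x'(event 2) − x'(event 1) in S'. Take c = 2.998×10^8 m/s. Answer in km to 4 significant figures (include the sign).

γ = 1/√(1 − 0.8380²) = 1.83261
Δx' = γ(Δx − vΔt) = 1.83261 × (4114 m − 0.8380×(2.998×10^8 m/s)×41.25×10^-6 s)
= 1.83261 × (-6249.34 m) = -11.45 km

Δx' ≈ -11.45 km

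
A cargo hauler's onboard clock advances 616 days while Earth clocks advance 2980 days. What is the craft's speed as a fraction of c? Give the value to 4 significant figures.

β ≈ 0.9784

γ = Δt/τ₀ = 2980/616 = 4.83766
β = √(1 − 1/γ²) = √(1 − 1/4.83766²) = 0.9784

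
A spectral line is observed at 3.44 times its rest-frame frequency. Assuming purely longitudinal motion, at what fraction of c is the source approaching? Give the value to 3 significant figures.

f_obs/f_src = √((1+β)/(1−β)) = 3.44  ⇒  (1+β)/(1−β) = 11.834
β = |1 − D²|/(1 + D²) = |1 − 11.834|/(1 + 11.834) = 0.844

β ≈ 0.844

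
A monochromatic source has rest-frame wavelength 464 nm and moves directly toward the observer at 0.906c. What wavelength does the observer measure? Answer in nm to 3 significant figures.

λ_obs ≈ 103 nm

Relativistic Doppler: λ_obs = λ_src √((1−β)/(1+β))
= 464 × √(0.094000/1.9060) = 464 × 0.22208 = 103 nm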